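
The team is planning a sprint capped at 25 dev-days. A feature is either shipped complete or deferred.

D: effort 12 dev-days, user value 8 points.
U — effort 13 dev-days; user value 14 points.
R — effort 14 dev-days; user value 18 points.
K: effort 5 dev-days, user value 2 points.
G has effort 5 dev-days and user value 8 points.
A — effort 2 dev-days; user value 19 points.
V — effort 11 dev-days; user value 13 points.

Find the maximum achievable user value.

45

U + K + G + A: effort 13 + 5 + 5 + 2 = 25 ≤ 25, user value 14 + 2 + 8 + 19 = 43.
R + G + A: effort 14 + 5 + 2 = 21 ≤ 25, user value 18 + 8 + 19 = 45.
Best is R, G, and A with total user value 45.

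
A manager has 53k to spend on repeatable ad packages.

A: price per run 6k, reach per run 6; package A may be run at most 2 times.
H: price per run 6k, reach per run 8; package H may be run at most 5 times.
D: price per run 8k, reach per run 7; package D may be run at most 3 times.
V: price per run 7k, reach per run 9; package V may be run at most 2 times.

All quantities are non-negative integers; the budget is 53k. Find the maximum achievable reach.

Take 5×H, 1×D, and 2×V: price 52 ≤ 53, reach 5·8 + 1·7 + 2·9 = 65.
H has the best ratio (8/6) and is taken to its limit of 5; remaining capacity is filled optimally with the others.

65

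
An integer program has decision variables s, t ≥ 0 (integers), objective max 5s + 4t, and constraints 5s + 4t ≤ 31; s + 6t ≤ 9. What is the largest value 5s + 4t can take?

Relaxing integrality, the LP optimum is 31.00 at (s,t) = (6.2, 0), which is not an integer point.
(s,t)=(6,0): 5·6+4·0=30≤31, 1·6+6·0=6≤9, objective 30.
(s,t)=(5,0): 5·5+4·0=25≤31, 1·5+6·0=5≤9, objective 25.
The best lattice point is (6,0), giving 30.

30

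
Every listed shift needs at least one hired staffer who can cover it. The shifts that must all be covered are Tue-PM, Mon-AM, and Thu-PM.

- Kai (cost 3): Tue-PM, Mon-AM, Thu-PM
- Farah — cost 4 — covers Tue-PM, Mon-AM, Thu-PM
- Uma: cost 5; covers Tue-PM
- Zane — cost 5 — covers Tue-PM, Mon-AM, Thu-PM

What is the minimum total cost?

Kai alone covers Tue-PM, Mon-AM, Thu-PM — every shift.
Total cost: 3.
No cover costs less than 3.

3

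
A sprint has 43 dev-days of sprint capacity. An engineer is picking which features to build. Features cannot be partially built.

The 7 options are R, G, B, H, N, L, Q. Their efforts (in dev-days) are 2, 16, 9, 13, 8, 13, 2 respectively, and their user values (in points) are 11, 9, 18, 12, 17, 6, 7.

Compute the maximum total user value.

65

R + B + H + N + Q: effort 2 + 9 + 13 + 8 + 2 = 34 ≤ 43, user value 11 + 18 + 12 + 17 + 7 = 65.
R + G + B + N + Q: effort 2 + 16 + 9 + 8 + 2 = 37 ≤ 43, user value 11 + 9 + 18 + 17 + 7 = 62.
R + B + N + L + Q: effort 2 + 9 + 8 + 13 + 2 = 34 ≤ 43, user value 11 + 18 + 17 + 6 + 7 = 59.
Best is R, B, H, N, and Q with total user value 65.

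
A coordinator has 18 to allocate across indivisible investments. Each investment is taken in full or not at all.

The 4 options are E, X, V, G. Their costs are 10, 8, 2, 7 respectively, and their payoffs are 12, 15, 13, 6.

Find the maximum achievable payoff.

34

Allowing fractional choices, the relaxed optimum would be about 37.6, but investments are indivisible.
X + V: cost 8 + 2 = 10 ≤ 18, payoff 15 + 13 = 28.
X + V + G: cost 8 + 2 + 7 = 17 ≤ 18, payoff 15 + 13 + 6 = 34.
E + X: cost 10 + 8 = 18 ≤ 18, payoff 12 + 15 = 27.
Best is X, V, and G with total payoff 34.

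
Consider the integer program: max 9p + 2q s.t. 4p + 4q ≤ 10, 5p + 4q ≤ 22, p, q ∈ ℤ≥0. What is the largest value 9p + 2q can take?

18

The continuous relaxation peaks at (2.5, 0) with value 22.50; rounding to a feasible lattice point costs some objective.
(p,q)=(2,0) is feasible, giving 18.
(p,q)=(1,1) is feasible, giving 11.
(p,q)=(1,0) is feasible, giving 9.
The best lattice point is (2,0), giving 18.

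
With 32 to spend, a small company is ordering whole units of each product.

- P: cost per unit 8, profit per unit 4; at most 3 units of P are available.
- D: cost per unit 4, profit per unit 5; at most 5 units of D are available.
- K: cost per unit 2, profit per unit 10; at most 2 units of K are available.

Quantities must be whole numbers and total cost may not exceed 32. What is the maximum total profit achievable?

K has the best ratio (10/2); taking only K gives at most 2×10 = 20 (stopped by the supply cap of 2).
Mixing does better — 1×P, 5×D, and 2×K: cost 32 ≤ 32, profit 1·4 + 5·5 + 2·10 = 49.

49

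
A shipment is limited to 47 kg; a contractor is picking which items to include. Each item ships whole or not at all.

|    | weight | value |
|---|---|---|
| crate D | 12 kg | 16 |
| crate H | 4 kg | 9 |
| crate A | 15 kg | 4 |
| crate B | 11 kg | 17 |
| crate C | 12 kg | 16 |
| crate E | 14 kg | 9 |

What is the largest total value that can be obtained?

58

Allowing fractional choices, the relaxed optimum would be about 63.1, but items are indivisible.
crate D + crate H + crate B + crate C: weight 12 + 4 + 11 + 12 = 39 ≤ 47, value 16 + 9 + 17 + 16 = 58.
crate H + crate B + crate C + crate E: weight 4 + 11 + 12 + 14 = 41 ≤ 47, value 9 + 17 + 16 + 9 = 51.
crate D + crate H + crate B + crate E: weight 12 + 4 + 11 + 14 = 41 ≤ 47, value 16 + 9 + 17 + 9 = 51.
Best is crate D, crate H, crate B, and crate C with total value 58.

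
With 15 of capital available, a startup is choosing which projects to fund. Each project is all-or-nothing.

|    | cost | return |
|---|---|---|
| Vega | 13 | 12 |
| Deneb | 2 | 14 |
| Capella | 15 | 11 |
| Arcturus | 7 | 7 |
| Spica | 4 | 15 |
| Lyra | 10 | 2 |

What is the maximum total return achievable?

36

Treat it as a binary knapsack problem.
Take Deneb, Arcturus, and Spica: cost 2 + 7 + 4 = 13 ≤ 15, return 14 + 7 + 15 = 36.
No other feasible combination does better.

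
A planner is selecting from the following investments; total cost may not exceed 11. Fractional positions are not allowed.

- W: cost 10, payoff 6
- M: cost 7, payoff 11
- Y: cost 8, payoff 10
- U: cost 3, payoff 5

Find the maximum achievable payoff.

Treat it as a binary knapsack problem.
Y + U: cost 8 + 3 = 11 ≤ 11, payoff 10 + 5 = 15.
M: cost 7 ≤ 11, payoff 11.
M + U: cost 7 + 3 = 10 ≤ 11, payoff 11 + 5 = 16.
Best is M and U with total payoff 16.

16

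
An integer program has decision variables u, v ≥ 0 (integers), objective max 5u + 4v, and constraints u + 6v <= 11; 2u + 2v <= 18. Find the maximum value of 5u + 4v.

45

(u,v)=(9,0): 1·9+6·0=9≤11, 2·9+2·0=18≤18, objective 45.
(u,v)=(8,0): 1·8+6·0=8≤11, 2·8+2·0=16≤18, objective 40.
No feasible integer point exceeds 45.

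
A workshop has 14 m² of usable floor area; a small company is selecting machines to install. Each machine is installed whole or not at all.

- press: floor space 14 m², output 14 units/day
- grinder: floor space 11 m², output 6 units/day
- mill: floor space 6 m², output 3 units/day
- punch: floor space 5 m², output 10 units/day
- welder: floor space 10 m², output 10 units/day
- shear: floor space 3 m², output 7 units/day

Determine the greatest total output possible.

20

Treat it as a binary knapsack problem.
Allowing fractional choices, the relaxed optimum would be about 23.0, but machines are indivisible.
punch + shear: floor space 5 + 3 = 8 ≤ 14, output 10 + 7 = 17.
mill + punch + shear: floor space 6 + 5 + 3 = 14 ≤ 14, output 3 + 10 + 7 = 20.
Best is mill, punch, and shear with total output 20.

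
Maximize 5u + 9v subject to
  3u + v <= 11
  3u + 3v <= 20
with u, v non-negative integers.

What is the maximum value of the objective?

The continuous relaxation peaks at (0, 6.67) with value 60.00; rounding to a feasible lattice point costs some objective.
(u,v)=(0,6): 3·0+1·6=6≤11, 3·0+3·6=18≤20, objective 54.
(u,v)=(1,5): 3·1+1·5=8≤11, 3·1+3·5=18≤20, objective 50.
No feasible integer point exceeds 54.

54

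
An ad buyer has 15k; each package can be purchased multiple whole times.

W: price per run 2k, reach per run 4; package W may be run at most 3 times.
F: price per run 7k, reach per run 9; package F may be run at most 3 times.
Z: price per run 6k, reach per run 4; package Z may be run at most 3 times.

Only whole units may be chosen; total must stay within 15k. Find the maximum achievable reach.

21

This is a bounded integer knapsack.
W has the best ratio (4/2); taking only W gives at most 3×4 = 12 (stopped by the supply cap of 3).
Mixing does better — 3×W and 1×F: price 13 ≤ 15, reach 3·4 + 1·9 = 21.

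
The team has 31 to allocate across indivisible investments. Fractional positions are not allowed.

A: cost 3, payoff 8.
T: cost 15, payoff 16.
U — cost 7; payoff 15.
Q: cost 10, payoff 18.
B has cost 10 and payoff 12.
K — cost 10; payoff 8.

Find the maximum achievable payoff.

53

Allowing fractional choices, the relaxed optimum would be about 54.1, but investments are indivisible.
A + U + Q + B: cost 3 + 7 + 10 + 10 = 30 ≤ 31, payoff 8 + 15 + 18 + 12 = 53.
A + U + Q + K: cost 3 + 7 + 10 + 10 = 30 ≤ 31, payoff 8 + 15 + 18 + 8 = 49.
Best is A, U, Q, and B with total payoff 53.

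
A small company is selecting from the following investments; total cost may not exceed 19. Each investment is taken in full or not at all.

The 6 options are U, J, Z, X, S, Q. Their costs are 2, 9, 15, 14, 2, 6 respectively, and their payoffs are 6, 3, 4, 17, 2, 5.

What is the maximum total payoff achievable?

25

Allowing fractional choices, the relaxed optimum would be about 25.8, but investments are indivisible.
X + S: cost 14 + 2 = 16 ≤ 19, payoff 17 + 2 = 19.
U + X: cost 2 + 14 = 16 ≤ 19, payoff 6 + 17 = 23.
U + X + S: cost 2 + 14 + 2 = 18 ≤ 19, payoff 6 + 17 + 2 = 25.
Best is U, X, and S with total payoff 25.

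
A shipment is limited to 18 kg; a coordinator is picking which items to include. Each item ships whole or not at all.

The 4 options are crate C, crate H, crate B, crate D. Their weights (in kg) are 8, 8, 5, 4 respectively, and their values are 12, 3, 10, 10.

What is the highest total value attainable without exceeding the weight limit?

32

Treat it as a binary knapsack problem.
Allowing fractional choices, the relaxed optimum would be about 32.4, but items are indivisible.
crate H + crate B + crate D: weight 8 + 5 + 4 = 17 ≤ 18, value 3 + 10 + 10 = 23.
crate C + crate B + crate D: weight 8 + 5 + 4 = 17 ≤ 18, value 12 + 10 + 10 = 32.
Best is crate C, crate B, and crate D with total value 32.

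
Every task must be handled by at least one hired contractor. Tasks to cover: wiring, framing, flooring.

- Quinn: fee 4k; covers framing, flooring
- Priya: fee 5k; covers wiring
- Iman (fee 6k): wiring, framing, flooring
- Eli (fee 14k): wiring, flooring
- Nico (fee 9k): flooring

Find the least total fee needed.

6

This is a weighted set-cover instance.
Iman alone covers wiring, framing, flooring — every task.
Total fee: 6.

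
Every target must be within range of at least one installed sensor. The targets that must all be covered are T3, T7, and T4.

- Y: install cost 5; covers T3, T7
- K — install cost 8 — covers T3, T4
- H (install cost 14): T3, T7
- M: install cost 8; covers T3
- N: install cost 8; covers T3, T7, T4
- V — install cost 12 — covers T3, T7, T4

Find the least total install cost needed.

8

This is an integer covering problem.
The greedy cost-per-new-target heuristic would pick Y and K for 13, but a cheaper cover exists.
N alone covers T3, T7, T4 — every target.
Total install cost: 8.
No cover costs less than 8.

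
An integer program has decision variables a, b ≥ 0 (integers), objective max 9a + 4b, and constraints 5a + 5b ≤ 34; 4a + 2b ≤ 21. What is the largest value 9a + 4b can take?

(a,b)=(5,0) is feasible, giving 45.
(a,b)=(4,1) is feasible, giving 40.
(a,b)=(4,0) is feasible, giving 36.
The best lattice point is (5,0), giving 45.

45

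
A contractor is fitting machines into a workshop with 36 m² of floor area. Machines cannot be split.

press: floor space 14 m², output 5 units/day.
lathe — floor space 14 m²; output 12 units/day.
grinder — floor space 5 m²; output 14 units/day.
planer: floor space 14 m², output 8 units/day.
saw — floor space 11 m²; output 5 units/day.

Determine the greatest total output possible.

Allowing fractional choices, the relaxed optimum would be about 35.4, but machines are indivisible.
lathe + grinder + saw: floor space 14 + 5 + 11 = 30 ≤ 36, output 12 + 14 + 5 = 31.
lathe + grinder + planer: floor space 14 + 5 + 14 = 33 ≤ 36, output 12 + 14 + 8 = 34.
press + lathe + grinder: floor space 14 + 14 + 5 = 33 ≤ 36, output 5 + 12 + 14 = 31.
Best is lathe, grinder, and planer with total output 34.

34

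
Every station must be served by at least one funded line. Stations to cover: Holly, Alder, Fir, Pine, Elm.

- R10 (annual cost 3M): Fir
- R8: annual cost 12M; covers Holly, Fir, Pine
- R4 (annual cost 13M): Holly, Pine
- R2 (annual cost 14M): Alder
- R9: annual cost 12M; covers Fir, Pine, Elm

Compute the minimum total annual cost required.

The greedy cost-per-new-station heuristic would pick R10, R8, R9, and R2 for 41, but a cheaper cover exists.
Choose R8, R2, and R9: together they cover Holly, Alder, Fir, Pine, Elm — every station.
Total annual cost: 12 + 14 + 12 = 38.
No cover costs less than 38.

38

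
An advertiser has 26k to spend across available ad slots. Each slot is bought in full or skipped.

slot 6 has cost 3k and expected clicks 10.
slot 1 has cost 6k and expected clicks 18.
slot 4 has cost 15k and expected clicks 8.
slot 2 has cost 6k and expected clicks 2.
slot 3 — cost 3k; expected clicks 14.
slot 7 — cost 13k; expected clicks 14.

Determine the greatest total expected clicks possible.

Allowing fractional choices, the relaxed optimum would be about 56.5, but ad slots are indivisible.
slot 1 + slot 3 + slot 7: cost 6 + 3 + 13 = 22 ≤ 26, expected clicks 18 + 14 + 14 = 46.
slot 6 + slot 1 + slot 3 + slot 7: cost 3 + 6 + 3 + 13 = 25 ≤ 26, expected clicks 10 + 18 + 14 + 14 = 56.
Best is slot 6, slot 1, slot 3, and slot 7 with total expected clicks 56.

56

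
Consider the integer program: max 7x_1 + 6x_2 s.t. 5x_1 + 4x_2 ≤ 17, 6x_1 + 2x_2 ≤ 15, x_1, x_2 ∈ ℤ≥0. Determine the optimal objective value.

25

The continuous relaxation peaks at (0, 4.25) with value 25.50; rounding to a feasible lattice point costs some objective.
(x_1,x_2)=(1,3): 5·1+4·3=17≤17, 6·1+2·3=12≤15, objective 25.
(x_1,x_2)=(0,4): 5·0+4·4=16≤17, 6·0+2·4=8≤15, objective 24.
(x_1,x_2)=(1,2): 5·1+4·2=13≤17, 6·1+2·2=10≤15, objective 19.
No feasible integer point exceeds 25.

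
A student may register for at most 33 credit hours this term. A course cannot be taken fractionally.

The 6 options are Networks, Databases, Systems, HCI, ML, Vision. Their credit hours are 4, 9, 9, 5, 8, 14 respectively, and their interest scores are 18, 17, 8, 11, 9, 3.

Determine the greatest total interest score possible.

55

Take Networks, Databases, HCI, and ML: credit hours 4 + 9 + 5 + 8 = 26 ≤ 33, interest score 18 + 17 + 11 + 9 = 55.
No other feasible combination does better.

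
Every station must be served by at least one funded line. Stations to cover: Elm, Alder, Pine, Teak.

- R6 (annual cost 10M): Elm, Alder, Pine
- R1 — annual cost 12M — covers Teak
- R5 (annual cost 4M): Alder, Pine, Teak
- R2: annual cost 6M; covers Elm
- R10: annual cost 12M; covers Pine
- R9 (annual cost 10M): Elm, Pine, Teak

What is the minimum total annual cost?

Choose R5 and R2: together they cover Elm, Alder, Pine, Teak — every station.
Total annual cost: 4 + 6 = 10.

10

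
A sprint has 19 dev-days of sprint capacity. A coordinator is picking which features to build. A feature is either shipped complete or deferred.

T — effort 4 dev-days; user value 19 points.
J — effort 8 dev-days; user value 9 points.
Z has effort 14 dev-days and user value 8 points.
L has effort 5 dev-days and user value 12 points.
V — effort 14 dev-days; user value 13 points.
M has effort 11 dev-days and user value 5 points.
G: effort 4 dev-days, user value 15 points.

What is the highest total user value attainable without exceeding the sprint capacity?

46

Treat it as a binary knapsack problem.
Allowing fractional choices, the relaxed optimum would be about 52.8, but features are indivisible.
T + L + G: effort 4 + 5 + 4 = 13 ≤ 19, user value 19 + 12 + 15 = 46.
T + J + L: effort 4 + 8 + 5 = 17 ≤ 19, user value 19 + 9 + 12 = 40.
T + J + G: effort 4 + 8 + 4 = 16 ≤ 19, user value 19 + 9 + 15 = 43.
Best is T, L, and G with total user value 46.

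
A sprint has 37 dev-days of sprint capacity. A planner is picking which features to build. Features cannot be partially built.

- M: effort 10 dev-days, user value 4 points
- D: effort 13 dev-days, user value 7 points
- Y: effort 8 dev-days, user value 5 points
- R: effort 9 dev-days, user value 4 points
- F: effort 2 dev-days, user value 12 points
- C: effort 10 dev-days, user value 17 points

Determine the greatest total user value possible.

This is an integer program with binary decision variables.
Allowing fractional choices, the relaxed optimum would be about 42.8, but features are indivisible.
D + R + F + C: effort 13 + 9 + 2 + 10 = 34 ≤ 37, user value 7 + 4 + 12 + 17 = 40.
M + D + F + C: effort 10 + 13 + 2 + 10 = 35 ≤ 37, user value 4 + 7 + 12 + 17 = 40.
D + Y + F + C: effort 13 + 8 + 2 + 10 = 33 ≤ 37, user value 7 + 5 + 12 + 17 = 41.
Best is D, Y, F, and C with total user value 41.

41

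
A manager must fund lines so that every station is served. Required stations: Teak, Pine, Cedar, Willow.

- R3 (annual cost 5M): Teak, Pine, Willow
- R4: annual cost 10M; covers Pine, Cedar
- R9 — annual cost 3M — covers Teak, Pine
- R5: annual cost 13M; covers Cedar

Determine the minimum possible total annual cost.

15

The greedy cost-per-new-station heuristic would pick R9, R3, and R4 for 18, but a cheaper cover exists.
Choose R3 and R4: together they cover Teak, Pine, Cedar, Willow — every station.
Total annual cost: 5 + 10 = 15.
No cover costs less than 15.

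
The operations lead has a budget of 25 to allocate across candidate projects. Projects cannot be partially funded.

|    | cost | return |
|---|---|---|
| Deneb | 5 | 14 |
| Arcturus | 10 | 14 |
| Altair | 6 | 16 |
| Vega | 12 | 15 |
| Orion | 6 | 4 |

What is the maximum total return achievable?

45

Treat it as a binary knapsack problem.
Deneb + Arcturus + Altair: cost 5 + 10 + 6 = 21 ≤ 25, return 14 + 14 + 16 = 44.
Altair + Vega + Orion: cost 6 + 12 + 6 = 24 ≤ 25, return 16 + 15 + 4 = 35.
Deneb + Altair + Vega: cost 5 + 6 + 12 = 23 ≤ 25, return 14 + 16 + 15 = 45.
Best is Deneb, Altair, and Vega with total return 45.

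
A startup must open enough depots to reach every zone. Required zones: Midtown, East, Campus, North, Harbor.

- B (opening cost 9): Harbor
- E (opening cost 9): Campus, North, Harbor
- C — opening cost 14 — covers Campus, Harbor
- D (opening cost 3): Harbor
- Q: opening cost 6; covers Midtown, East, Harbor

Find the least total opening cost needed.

Choose E and Q: together they cover Midtown, East, Campus, North, Harbor — every zone.
Total opening cost: 9 + 6 = 15.
No cover costs less than 15.

15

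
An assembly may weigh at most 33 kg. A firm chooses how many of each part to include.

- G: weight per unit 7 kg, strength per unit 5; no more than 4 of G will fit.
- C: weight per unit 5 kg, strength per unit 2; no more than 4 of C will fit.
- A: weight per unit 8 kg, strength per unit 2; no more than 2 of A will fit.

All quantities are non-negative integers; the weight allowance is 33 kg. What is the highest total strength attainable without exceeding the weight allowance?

4×G: weight 28 ≤ 33, strength 4·5 = 20.
4×G and 1×C: weight 33 ≤ 33, strength 4·5 + 1·2 = 22.
Best is 22.

22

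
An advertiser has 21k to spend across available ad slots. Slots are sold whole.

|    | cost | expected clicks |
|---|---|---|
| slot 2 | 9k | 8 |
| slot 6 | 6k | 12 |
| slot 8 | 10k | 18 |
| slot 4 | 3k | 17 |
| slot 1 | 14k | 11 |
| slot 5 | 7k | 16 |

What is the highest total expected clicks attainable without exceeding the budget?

Allowing fractional choices, the relaxed optimum would be about 54.0, but ad slots are indivisible.
slot 6 + slot 8 + slot 4: cost 6 + 10 + 3 = 19 ≤ 21, expected clicks 12 + 18 + 17 = 47.
slot 6 + slot 4 + slot 5: cost 6 + 3 + 7 = 16 ≤ 21, expected clicks 12 + 17 + 16 = 45.
slot 8 + slot 4 + slot 5: cost 10 + 3 + 7 = 20 ≤ 21, expected clicks 18 + 17 + 16 = 51.
Best is slot 8, slot 4, and slot 5 with total expected clicks 51.

51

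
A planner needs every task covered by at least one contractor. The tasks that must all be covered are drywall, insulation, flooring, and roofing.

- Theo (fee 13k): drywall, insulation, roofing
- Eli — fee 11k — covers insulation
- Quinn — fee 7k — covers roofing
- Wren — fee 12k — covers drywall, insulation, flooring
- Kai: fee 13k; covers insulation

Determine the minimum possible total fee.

This is a weighted set-cover instance.
Choose Quinn and Wren: together they cover drywall, insulation, flooring, roofing — every task.
Total fee: 7 + 12 = 19.
No cover costs less than 19.

19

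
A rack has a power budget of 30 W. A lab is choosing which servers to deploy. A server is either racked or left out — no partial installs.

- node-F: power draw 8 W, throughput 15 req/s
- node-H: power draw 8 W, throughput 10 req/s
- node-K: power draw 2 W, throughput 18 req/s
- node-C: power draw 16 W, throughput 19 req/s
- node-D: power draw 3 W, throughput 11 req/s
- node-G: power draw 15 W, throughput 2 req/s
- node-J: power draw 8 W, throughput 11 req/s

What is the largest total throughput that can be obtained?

Treat it as a binary knapsack problem.
Take node-F, node-H, node-K, node-D, and node-J: power draw 8 + 8 + 2 + 3 + 8 = 29 ≤ 30, throughput 15 + 10 + 18 + 11 + 11 = 65.
No other feasible combination does better.

65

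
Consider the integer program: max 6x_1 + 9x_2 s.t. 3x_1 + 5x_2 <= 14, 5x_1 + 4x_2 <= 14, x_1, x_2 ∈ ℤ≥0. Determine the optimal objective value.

24

The continuous relaxation peaks at (1.08, 2.15) with value 25.85; rounding to a feasible lattice point costs some objective.
(x_1,x_2)=(1,2): 3·1+5·2=13≤14, 5·1+4·2=13≤14, objective 24.
(x_1,x_2)=(2,1): 3·2+5·1=11≤14, 5·2+4·1=14≤14, objective 21.
(x_1,x_2)=(0,2): 3·0+5·2=10≤14, 5·0+4·2=8≤14, objective 18.
Maximum is 24 at (x_1,x_2)=(1,2).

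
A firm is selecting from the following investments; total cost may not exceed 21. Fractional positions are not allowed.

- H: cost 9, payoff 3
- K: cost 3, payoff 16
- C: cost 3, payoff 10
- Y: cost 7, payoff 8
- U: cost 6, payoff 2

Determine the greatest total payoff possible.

36

Allowing fractional choices, the relaxed optimum would be about 36.7, but investments are indivisible.
K + C + Y + U: cost 3 + 3 + 7 + 6 = 19 ≤ 21, payoff 16 + 10 + 8 + 2 = 36.
K + C + Y: cost 3 + 3 + 7 = 13 ≤ 21, payoff 16 + 10 + 8 = 34.
Best is K, C, Y, and U with total payoff 36.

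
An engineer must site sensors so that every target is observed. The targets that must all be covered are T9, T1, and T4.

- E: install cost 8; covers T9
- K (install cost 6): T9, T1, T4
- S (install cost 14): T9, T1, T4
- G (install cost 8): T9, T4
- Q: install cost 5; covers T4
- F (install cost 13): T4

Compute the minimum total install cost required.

K alone covers T9, T1, T4 — every target.
Total install cost: 6.
No cover costs less than 6.

6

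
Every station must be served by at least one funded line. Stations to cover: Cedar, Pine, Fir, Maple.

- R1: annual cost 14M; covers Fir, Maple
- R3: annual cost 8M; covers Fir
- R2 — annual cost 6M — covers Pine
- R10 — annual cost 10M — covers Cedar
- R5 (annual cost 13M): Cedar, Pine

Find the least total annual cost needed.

The greedy cost-per-new-station heuristic would pick R2, R1, and R10 for 30, but a cheaper cover exists.
Choose R1 and R5: together they cover Cedar, Pine, Fir, Maple — every station.
Total annual cost: 14 + 13 = 27.
No cover costs less than 27.

27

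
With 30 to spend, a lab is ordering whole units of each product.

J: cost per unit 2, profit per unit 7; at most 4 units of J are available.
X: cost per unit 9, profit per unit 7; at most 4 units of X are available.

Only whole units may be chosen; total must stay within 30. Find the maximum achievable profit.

42

This is a bounded integer knapsack.
Take 4×J and 2×X: cost 26 ≤ 30, profit 4·7 + 2·7 = 42.
J has the best ratio (7/2) and is taken to its limit of 4; remaining capacity is filled optimally with the others.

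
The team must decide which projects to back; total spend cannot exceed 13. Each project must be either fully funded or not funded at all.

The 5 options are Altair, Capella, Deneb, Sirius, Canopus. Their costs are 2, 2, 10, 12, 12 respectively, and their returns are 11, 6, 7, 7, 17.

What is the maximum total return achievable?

18

Take Altair and Deneb: cost 2 + 10 = 12 ≤ 13, return 11 + 7 = 18.
No other feasible combination does better.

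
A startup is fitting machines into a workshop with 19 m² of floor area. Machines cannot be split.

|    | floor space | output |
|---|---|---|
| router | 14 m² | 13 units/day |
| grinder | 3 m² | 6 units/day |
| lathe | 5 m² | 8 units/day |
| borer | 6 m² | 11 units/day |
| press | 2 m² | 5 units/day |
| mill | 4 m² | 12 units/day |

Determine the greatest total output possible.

37

This is an integer program with binary decision variables.
Allowing fractional choices, the relaxed optimum would be about 40.4, but machines are indivisible.
lathe + borer + press + mill: floor space 5 + 6 + 2 + 4 = 17 ≤ 19, output 8 + 11 + 5 + 12 = 36.
grinder + borer + press + mill: floor space 3 + 6 + 2 + 4 = 15 ≤ 19, output 6 + 11 + 5 + 12 = 34.
grinder + lathe + borer + mill: floor space 3 + 5 + 6 + 4 = 18 ≤ 19, output 6 + 8 + 11 + 12 = 37.
Best is grinder, lathe, borer, and mill with total output 37.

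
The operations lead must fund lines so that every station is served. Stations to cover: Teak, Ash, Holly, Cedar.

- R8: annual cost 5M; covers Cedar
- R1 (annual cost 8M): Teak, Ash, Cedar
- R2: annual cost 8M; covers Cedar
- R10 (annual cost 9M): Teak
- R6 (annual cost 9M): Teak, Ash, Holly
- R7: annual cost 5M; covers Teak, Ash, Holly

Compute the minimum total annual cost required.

10

This is a weighted set-cover instance.
Choose R8 and R7: together they cover Teak, Ash, Holly, Cedar — every station.
Total annual cost: 5 + 5 = 10.
No cover costs less than 10.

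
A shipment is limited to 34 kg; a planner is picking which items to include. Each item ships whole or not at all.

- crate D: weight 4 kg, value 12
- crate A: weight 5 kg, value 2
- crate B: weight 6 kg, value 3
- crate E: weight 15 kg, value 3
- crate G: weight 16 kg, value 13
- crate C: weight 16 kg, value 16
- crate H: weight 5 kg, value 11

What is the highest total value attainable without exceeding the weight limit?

42

Allowing fractional choices, the relaxed optimum would be about 46.3, but items are indivisible.
crate D + crate B + crate C + crate H: weight 4 + 6 + 16 + 5 = 31 ≤ 34, value 12 + 3 + 16 + 11 = 42.
crate D + crate A + crate C + crate H: weight 4 + 5 + 16 + 5 = 30 ≤ 34, value 12 + 2 + 16 + 11 = 41.
Best is crate D, crate B, crate C, and crate H with total value 42.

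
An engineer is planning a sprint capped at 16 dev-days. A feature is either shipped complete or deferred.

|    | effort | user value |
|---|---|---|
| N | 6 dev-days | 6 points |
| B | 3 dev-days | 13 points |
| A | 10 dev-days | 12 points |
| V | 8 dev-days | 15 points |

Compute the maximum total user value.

28

B + V: effort 3 + 8 = 11 ≤ 16, user value 13 + 15 = 28.
B + A: effort 3 + 10 = 13 ≤ 16, user value 13 + 12 = 25.
N + V: effort 6 + 8 = 14 ≤ 16, user value 6 + 15 = 21.
Best is B and V with total user value 28.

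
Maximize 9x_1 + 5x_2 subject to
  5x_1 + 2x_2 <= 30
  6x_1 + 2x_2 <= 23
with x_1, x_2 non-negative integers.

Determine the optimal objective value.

55

The continuous relaxation peaks at (0, 11.5) with value 57.50; rounding to a feasible lattice point costs some objective.
(x_1,x_2)=(0,11): 5·0+2·11=22≤30, 6·0+2·11=22≤23, objective 55.
(x_1,x_2)=(0,10): 5·0+2·10=20≤30, 6·0+2·10=20≤23, objective 50.
No feasible integer point exceeds 55.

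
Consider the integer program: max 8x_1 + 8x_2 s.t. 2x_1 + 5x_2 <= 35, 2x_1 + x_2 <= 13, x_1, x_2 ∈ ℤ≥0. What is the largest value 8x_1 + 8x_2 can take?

The continuous relaxation peaks at (3.75, 5.5) with value 74.00; rounding to a feasible lattice point costs some objective.
(x_1,x_2)=(4,5): 2·4+5·5=33≤35, 2·4+1·5=13≤13, objective 72.
(x_1,x_2)=(4,4): 2·4+5·4=28≤35, 2·4+1·4=12≤13, objective 64.
(x_1,x_2)=(2,6): 2·2+5·6=34≤35, 2·2+1·6=10≤13, objective 64.
Maximum is 72 at (x_1,x_2)=(4,5).

72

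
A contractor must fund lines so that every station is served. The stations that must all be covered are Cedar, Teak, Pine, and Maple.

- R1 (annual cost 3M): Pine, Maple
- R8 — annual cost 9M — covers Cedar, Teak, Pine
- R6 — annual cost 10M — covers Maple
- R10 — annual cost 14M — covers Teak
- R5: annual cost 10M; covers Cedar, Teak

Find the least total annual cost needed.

Choose R1 and R8: together they cover Cedar, Teak, Pine, Maple — every station.
Total annual cost: 3 + 9 = 12.
No cover costs less than 12.

12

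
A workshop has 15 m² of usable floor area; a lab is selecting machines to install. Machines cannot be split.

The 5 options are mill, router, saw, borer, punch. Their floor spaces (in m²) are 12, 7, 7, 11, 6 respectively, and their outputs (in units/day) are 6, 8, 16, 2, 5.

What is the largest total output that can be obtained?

Take router and saw: floor space 7 + 7 = 14 ≤ 15, output 8 + 16 = 24.
No other feasible combination does better.

24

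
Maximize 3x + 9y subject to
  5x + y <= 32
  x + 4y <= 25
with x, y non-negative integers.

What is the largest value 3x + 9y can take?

60

(x,y)=(5,5): 5·5+1·5=30≤32, 1·5+4·5=25≤25, objective 60.
(x,y)=(4,5): 5·4+1·5=25≤32, 1·4+4·5=24≤25, objective 57.
(x,y)=(5,4): 5·5+1·4=29≤32, 1·5+4·4=21≤25, objective 51.
(x,y)=(4,4): 5·4+1·4=24≤32, 1·4+4·4=20≤25, objective 48.
The best lattice point is (5,5), giving 60.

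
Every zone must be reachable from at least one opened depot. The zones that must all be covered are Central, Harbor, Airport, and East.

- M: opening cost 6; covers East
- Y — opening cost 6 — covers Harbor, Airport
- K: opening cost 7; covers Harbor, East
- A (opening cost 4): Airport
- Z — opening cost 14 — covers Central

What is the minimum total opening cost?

The greedy cost-per-new-zone heuristic would pick Y, M, and Z for 26, but a cheaper cover exists.
Choose K, A, and Z: together they cover Central, Harbor, Airport, East — every zone.
Total opening cost: 7 + 4 + 14 = 25.
No cover costs less than 25.

25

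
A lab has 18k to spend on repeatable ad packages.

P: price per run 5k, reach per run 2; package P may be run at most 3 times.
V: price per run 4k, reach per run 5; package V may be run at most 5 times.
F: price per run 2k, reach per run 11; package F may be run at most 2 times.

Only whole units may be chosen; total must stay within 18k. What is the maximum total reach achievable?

37

F has the best ratio (11/2); taking only F gives at most 2×11 = 22 (stopped by the supply cap of 2).
Mixing does better — 3×V and 2×F: price 16 ≤ 18, reach 3·5 + 2·11 = 37.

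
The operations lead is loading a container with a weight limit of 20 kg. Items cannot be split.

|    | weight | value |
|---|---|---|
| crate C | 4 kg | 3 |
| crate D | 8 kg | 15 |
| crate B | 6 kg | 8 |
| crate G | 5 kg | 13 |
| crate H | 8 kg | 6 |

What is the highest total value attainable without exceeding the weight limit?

36

Allowing fractional choices, the relaxed optimum would be about 36.8, but items are indivisible.
crate C + crate D + crate G: weight 4 + 8 + 5 = 17 ≤ 20, value 3 + 15 + 13 = 31.
crate D + crate B + crate G: weight 8 + 6 + 5 = 19 ≤ 20, value 15 + 8 + 13 = 36.
Best is crate D, crate B, and crate G with total value 36.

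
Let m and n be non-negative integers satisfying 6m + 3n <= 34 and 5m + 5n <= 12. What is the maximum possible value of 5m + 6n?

12

The continuous relaxation peaks at (0, 2.4) with value 14.40; rounding to a feasible lattice point costs some objective.
(m,n)=(0,2): 6·0+3·2=6≤34, 5·0+5·2=10≤12, objective 12.
(m,n)=(1,1): 6·1+3·1=9≤34, 5·1+5·1=10≤12, objective 11.
(m,n)=(0,1): 6·0+3·1=3≤34, 5·0+5·1=5≤12, objective 6.
The best lattice point is (0,2), giving 12.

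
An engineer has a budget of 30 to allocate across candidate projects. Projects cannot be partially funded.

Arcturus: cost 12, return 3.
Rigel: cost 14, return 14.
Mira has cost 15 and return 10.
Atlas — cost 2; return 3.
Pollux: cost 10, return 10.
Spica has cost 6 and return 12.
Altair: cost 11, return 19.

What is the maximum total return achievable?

44

Treat it as a binary knapsack problem.
Take Atlas, Pollux, Spica, and Altair: cost 2 + 10 + 6 + 11 = 29 ≤ 30, return 3 + 10 + 12 + 19 = 44.
No other feasible combination does better.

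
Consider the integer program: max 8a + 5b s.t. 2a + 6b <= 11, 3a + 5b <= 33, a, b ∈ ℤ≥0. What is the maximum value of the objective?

40

Relaxing integrality, the LP optimum is 44.00 at (a,b) = (5.5, 0), which is not an integer point.
(a,b)=(5,0): 2·5+6·0=10≤11, 3·5+5·0=15≤33, objective 40.
(a,b)=(4,0): 2·4+6·0=8≤11, 3·4+5·0=12≤33, objective 32.
Maximum is 40 at (a,b)=(5,0).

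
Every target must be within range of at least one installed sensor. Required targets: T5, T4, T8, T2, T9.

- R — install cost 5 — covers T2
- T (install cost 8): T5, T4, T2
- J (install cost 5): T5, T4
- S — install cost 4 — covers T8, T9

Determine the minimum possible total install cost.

12

The greedy cost-per-new-target heuristic would pick S, J, and R for 14, but a cheaper cover exists.
Choose T and S: together they cover T5, T4, T8, T2, T9 — every target.
Total install cost: 8 + 4 = 12.
No cover costs less than 12.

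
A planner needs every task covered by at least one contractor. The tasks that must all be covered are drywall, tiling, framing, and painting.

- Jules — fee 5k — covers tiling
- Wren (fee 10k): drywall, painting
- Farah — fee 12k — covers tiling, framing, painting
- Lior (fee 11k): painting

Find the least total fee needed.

22

Choose Wren and Farah: together they cover drywall, tiling, framing, painting — every task.
Total fee: 10 + 12 = 22.
No cover costs less than 22.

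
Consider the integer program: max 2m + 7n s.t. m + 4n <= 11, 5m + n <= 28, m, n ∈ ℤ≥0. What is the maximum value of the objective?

20

The continuous relaxation peaks at (5.32, 1.42) with value 20.58; rounding to a feasible lattice point costs some objective.
(m,n)=(3,2): 1·3+4·2=11≤11, 5·3+1·2=17≤28, objective 20.
(m,n)=(2,2): 1·2+4·2=10≤11, 5·2+1·2=12≤28, objective 18.
(m,n)=(5,1): 1·5+4·1=9≤11, 5·5+1·1=26≤28, objective 17.
Maximum is 20 at (m,n)=(3,2).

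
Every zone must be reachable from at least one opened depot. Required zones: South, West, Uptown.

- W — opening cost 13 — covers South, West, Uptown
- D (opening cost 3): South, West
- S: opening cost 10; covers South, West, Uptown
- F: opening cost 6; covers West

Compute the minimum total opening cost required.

10

This is a weighted set-cover instance.
S alone covers South, West, Uptown — every zone.
Total opening cost: 10.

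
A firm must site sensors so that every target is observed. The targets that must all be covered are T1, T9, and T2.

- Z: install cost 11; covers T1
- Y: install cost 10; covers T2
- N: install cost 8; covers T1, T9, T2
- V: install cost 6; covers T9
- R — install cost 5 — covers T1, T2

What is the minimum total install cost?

This is a weighted set-cover instance.
N alone covers T1, T9, T2 — every target.
Total install cost: 8.

8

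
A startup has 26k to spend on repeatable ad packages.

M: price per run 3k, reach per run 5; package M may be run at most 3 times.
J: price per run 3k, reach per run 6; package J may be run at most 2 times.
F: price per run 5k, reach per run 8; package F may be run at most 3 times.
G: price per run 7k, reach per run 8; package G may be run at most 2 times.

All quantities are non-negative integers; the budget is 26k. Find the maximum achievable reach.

J has the best ratio (6/3); taking only J gives at most 2×6 = 12 (stopped by the supply cap of 2).
Mixing does better — 3×M, 2×J, and 2×F: price 25 ≤ 26, reach 3·5 + 2·6 + 2·8 = 43.

43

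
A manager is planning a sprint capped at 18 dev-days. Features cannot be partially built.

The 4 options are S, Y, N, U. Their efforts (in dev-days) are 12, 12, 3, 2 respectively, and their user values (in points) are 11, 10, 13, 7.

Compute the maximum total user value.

Allowing fractional choices, the relaxed optimum would be about 31.8, but features are indivisible.
Y + N + U: effort 12 + 3 + 2 = 17 ≤ 18, user value 10 + 13 + 7 = 30.
S + N + U: effort 12 + 3 + 2 = 17 ≤ 18, user value 11 + 13 + 7 = 31.
Best is S, N, and U with total user value 31.

31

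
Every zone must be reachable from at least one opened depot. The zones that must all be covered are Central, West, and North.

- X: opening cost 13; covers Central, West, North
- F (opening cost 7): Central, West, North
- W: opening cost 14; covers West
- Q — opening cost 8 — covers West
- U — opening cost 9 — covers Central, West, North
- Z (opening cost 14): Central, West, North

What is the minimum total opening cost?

7

F alone covers Central, West, North — every zone.
Total opening cost: 7.
No cover costs less than 7.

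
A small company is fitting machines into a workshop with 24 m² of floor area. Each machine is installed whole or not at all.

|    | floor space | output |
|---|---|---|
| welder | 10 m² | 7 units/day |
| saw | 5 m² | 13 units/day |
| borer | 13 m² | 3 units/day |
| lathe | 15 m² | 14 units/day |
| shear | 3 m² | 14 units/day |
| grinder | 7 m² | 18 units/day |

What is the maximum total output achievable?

45

welder + shear + grinder: floor space 10 + 3 + 7 = 20 ≤ 24, output 7 + 14 + 18 = 39.
saw + shear + grinder: floor space 5 + 3 + 7 = 15 ≤ 24, output 13 + 14 + 18 = 45.
saw + lathe + shear: floor space 5 + 15 + 3 = 23 ≤ 24, output 13 + 14 + 14 = 41.
Best is saw, shear, and grinder with total output 45.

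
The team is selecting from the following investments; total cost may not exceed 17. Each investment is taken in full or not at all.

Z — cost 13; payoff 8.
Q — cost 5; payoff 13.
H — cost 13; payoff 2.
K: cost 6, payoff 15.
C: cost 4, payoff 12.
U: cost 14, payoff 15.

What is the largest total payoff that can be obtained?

40

Treat it as a binary knapsack problem.
Take Q, K, and C: cost 5 + 6 + 4 = 15 ≤ 17, payoff 13 + 15 + 12 = 40.
No other feasible combination does better.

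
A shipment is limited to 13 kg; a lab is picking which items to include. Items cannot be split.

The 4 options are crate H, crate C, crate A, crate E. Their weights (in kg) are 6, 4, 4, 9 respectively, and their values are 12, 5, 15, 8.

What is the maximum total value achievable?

Allowing fractional choices, the relaxed optimum would be about 30.8, but items are indivisible.
crate H + crate A: weight 6 + 4 = 10 ≤ 13, value 12 + 15 = 27.
crate A + crate E: weight 4 + 9 = 13 ≤ 13, value 15 + 8 = 23.
Best is crate H and crate A with total value 27.

27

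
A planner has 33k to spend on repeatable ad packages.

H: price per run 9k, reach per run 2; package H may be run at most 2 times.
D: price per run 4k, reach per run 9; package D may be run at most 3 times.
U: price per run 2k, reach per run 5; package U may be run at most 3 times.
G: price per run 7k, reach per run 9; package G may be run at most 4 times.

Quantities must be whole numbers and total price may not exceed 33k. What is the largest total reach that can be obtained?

60

This is a bounded integer knapsack.
Take 3×D, 3×U, and 2×G: price 32 ≤ 33, reach 3·9 + 3·5 + 2·9 = 60.
U has the best ratio (5/2) and is taken to its limit of 3; remaining capacity is filled optimally with the others.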